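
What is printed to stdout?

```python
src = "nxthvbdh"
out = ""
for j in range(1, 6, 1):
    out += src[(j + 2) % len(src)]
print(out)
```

j=1: add src[3]='h' → 'h'
j=2: add src[4]='v' → 'hv'
j=3: add src[5]='b' → 'hvb'
j=4: add src[6]='d' → 'hvbd'
j=5: add src[7]='h' → 'hvbdh'

hvbdh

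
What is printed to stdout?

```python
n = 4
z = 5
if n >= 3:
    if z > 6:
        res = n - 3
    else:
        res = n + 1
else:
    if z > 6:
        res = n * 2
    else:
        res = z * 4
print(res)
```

5

n=4, z=5
n >= 3 is True; z > 6 is False
→ res = n + 1 = 5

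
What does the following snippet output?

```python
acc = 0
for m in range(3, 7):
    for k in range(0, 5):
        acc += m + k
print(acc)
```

130

m=3,k=0: acc = 0+3 = 3
m=3,k=1: acc = 3+4 = 7
m=3,k=2: acc = 7+5 = 12
m=3,k=3: acc = 12+6 = 18
m=3,k=4: acc = 18+7 = 25
m=4,k=0: acc = 25+4 = 29
m=4,k=1: acc = 29+5 = 34
m=4,k=2: acc = 34+6 = 40
m=4,k=3: acc = 40+7 = 47
m=4,k=4: acc = 47+8 = 55
m=5,k=0: acc = 55+5 = 60
m=5,k=1: acc = 60+6 = 66
m=5,k=2: acc = 66+7 = 73
m=5,k=3: acc = 73+8 = 81
m=5,k=4: acc = 81+9 = 90
m=6,k=0: acc = 90+6 = 96
m=6,k=1: acc = 96+7 = 103
m=6,k=2: acc = 103+8 = 111
m=6,k=3: acc = 111+9 = 120
m=6,k=4: acc = 120+10 = 130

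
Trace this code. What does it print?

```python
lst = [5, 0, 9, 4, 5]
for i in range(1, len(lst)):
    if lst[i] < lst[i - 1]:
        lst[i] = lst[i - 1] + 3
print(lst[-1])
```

i=1: 0<5, lst[1] = 5+3 = 8 → [5, 8, 9, 4, 5]
i=2: 9>=8, unchanged → [5, 8, 9, 4, 5]
i=3: 4<9, lst[3] = 9+3 = 12 → [5, 8, 9, 12, 5]
i=4: 5<12, lst[4] = 12+3 = 15 → [5, 8, 9, 12, 15]

15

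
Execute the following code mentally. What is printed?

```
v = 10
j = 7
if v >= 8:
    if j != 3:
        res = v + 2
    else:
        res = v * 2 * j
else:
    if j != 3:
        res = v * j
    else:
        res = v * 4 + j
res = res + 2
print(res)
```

14

v=10, j=7
v >= 8 is True; j != 3 is True
→ res = v + 2 = 12
res = 12+2 = 14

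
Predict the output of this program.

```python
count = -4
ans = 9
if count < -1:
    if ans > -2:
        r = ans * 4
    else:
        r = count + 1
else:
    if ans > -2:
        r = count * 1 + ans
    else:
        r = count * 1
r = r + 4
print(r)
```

40

count=-4, ans=9
count < -1 is True; ans > -2 is True
→ r = ans * 4 = 36
r = 36+4 = 40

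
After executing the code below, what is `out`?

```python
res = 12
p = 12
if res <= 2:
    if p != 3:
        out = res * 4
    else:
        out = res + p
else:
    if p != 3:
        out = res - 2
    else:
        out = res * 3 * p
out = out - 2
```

8

res=12, p=12
res <= 2 is False; p != 3 is True
→ out = res - 2 = 10
out = 10-2 = 8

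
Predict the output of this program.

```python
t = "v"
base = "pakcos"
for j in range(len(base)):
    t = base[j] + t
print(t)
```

j=0: prepend 'p' → 'pv'
j=1: prepend 'a' → 'apv'
j=2: prepend 'k' → 'kapv'
j=3: prepend 'c' → 'ckapv'
j=4: prepend 'o' → 'ockapv'
j=5: prepend 's' → 'sockapv'

sockapv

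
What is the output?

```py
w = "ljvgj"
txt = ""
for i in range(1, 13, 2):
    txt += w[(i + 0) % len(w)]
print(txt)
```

jglvjj

i=1: add w[1]='j' → 'j'
i=3: add w[3]='g' → 'jg'
i=5: add w[0]='l' → 'jgl'
i=7: add w[2]='v' → 'jglv'
i=9: add w[4]='j' → 'jglvj'
i=11: add w[1]='j' → 'jglvjj'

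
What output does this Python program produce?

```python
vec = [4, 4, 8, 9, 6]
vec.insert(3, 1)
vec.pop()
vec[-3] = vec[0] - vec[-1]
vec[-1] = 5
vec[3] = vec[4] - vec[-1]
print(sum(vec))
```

insert 1 at 3 → [4, 4, 8, 1, 9, 6]
pop() removes 6 → [4, 4, 8, 1, 9]
vec[-3] = vec[0]-vec[-1] = 4-9 = -5 → [4, 4, -5, 1, 9]
vec[-1] = 5 → [4, 4, -5, 1, 5]
vec[3] = vec[4]-vec[-1] = 5-5 = 0 → [4, 4, -5, 0, 5]
sum = 8

8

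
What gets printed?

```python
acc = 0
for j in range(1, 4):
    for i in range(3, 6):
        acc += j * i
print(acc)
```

72

j=1,i=3: acc = 0+3 = 3
j=1,i=4: acc = 3+4 = 7
j=1,i=5: acc = 7+5 = 12
j=2,i=3: acc = 12+6 = 18
j=2,i=4: acc = 18+8 = 26
j=2,i=5: acc = 26+10 = 36
j=3,i=3: acc = 36+9 = 45
j=3,i=4: acc = 45+12 = 57
j=3,i=5: acc = 57+15 = 72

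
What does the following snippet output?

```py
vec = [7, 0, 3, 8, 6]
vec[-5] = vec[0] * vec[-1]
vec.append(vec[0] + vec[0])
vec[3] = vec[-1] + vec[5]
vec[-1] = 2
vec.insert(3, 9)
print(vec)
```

[42, 0, 3, 9, 168, 6, 2]

vec[-5] = vec[0]*vec[-1] = 7*6 = 42 → [42, 0, 3, 8, 6]
append vec[0]+vec[0] = 42+42 = 84 → [42, 0, 3, 8, 6, 84]
vec[3] = vec[-1]+vec[5] = 84+84 = 168 → [42, 0, 3, 168, 6, 84]
vec[-1] = 2 → [42, 0, 3, 168, 6, 2]
insert 9 at 3 → [42, 0, 3, 9, 168, 6, 2]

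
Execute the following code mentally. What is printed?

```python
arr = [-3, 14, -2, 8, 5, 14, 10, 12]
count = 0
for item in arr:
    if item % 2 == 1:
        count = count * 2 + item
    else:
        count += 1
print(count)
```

8

item=-3: odd, count = 0*2+(-3) = -3
item=14: not odd, count = (-3)+1 = -2
item=-2: not odd, count = (-2)+1 = -1
item=8: not odd, count = (-1)+1 = 0
item=5: odd, count = 0*2+5 = 5
item=14: not odd, count = 5+1 = 6
item=10: not odd, count = 6+1 = 7
item=12: not odd, count = 7+1 = 8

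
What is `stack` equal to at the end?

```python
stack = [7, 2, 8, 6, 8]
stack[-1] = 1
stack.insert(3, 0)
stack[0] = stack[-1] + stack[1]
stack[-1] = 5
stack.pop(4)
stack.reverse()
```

stack[-1] = 1 → [7, 2, 8, 6, 1]
insert 0 at 3 → [7, 2, 8, 0, 6, 1]
stack[0] = stack[-1]+stack[1] = 1+2 = 3 → [3, 2, 8, 0, 6, 1]
stack[-1] = 5 → [3, 2, 8, 0, 6, 5]
pop(4) removes 6 → [3, 2, 8, 0, 5]
reverse → [5, 0, 8, 2, 3]

[5, 0, 8, 2, 3]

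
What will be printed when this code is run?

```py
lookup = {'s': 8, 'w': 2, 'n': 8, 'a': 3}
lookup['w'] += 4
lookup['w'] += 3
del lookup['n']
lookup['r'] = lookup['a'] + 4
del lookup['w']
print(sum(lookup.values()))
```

18

lookup['w'] = 2+4 = 6 → {'s': 8, 'w': 6, 'n': 8, 'a': 3}
lookup['w'] = 6+3 = 9 → {'s': 8, 'w': 9, 'n': 8, 'a': 3}
del 'n' → {'s': 8, 'w': 9, 'a': 3}
lookup['r'] = lookup['a']+4 = 7 → {'s': 8, 'w': 9, 'a': 3, 'r': 7}
del 'w' → {'s': 8, 'a': 3, 'r': 7}
sum of values = 18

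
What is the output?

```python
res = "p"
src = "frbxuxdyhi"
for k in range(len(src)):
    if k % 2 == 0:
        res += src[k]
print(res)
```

k=0: add 'f' → 'pf'
k=1: skip
k=2: add 'b' → 'pfb'
k=3: skip
k=4: add 'u' → 'pfbu'
k=5: skip
k=6: add 'd' → 'pfbud'
k=7: skip
k=8: add 'h' → 'pfbudh'
k=9: skip

pfbudh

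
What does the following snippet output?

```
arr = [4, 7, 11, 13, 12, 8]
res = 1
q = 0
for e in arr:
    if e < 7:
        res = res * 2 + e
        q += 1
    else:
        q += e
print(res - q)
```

e=4: <7, res = 1*2+4 = 6; q=1
e=7: not <7; q=8
e=11: not <7; q=19
e=13: not <7; q=32
e=12: not <7; q=44
e=8: not <7; q=52
res-q = 6-52 = -46

-46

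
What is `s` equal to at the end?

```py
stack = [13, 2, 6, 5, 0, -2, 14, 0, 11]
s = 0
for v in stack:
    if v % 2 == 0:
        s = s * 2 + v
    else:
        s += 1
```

v=13: not even, s = 0+1 = 1
v=2: even, s = 1*2+2 = 4
v=6: even, s = 4*2+6 = 14
v=5: not even, s = 14+1 = 15
v=0: even, s = 15*2+0 = 30
v=-2: even, s = 30*2+(-2) = 58
v=14: even, s = 58*2+14 = 130
v=0: even, s = 130*2+0 = 260
v=11: not even, s = 260+1 = 261

261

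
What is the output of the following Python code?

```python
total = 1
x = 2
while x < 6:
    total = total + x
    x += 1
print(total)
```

15

x=2: total = 1+2 = 3
x=3: total = 3+3 = 6
x=4: total = 6+4 = 10
x=5: total = 10+5 = 15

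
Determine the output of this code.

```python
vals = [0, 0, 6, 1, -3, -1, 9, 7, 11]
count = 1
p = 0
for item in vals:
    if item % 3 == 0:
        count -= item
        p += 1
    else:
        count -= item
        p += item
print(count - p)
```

item=0: %3==0, count = 1-0 = 1; p=1
item=0: %3==0, count = 1-0 = 1; p=2
item=6: %3==0, count = 1-6 = -5; p=3
item=1: not %3==0, count = (-5)-1 = -6; p=4
item=-3: %3==0, count = (-6)-(-3) = -3; p=5
item=-1: not %3==0, count = (-3)-(-1) = -2; p=4
item=9: %3==0, count = (-2)-9 = -11; p=5
item=7: not %3==0, count = (-11)-7 = -18; p=12
item=11: not %3==0, count = (-18)-11 = -29; p=23
count-p = (-29)-23 = -52

-52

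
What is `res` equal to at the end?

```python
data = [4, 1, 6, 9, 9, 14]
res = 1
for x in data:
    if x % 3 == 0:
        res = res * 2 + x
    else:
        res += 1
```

76

x=4: not %3==0, res = 1+1 = 2
x=1: not %3==0, res = 2+1 = 3
x=6: %3==0, res = 3*2+6 = 12
x=9: %3==0, res = 12*2+9 = 33
x=9: %3==0, res = 33*2+9 = 75
x=14: not %3==0, res = 75+1 = 76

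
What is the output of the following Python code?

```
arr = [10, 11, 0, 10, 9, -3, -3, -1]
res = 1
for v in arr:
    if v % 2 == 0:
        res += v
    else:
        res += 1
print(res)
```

26

v=10: even, res = 1+10 = 11
v=11: not even, res = 11+1 = 12
v=0: even, res = 12+0 = 12
v=10: even, res = 12+10 = 22
v=9: not even, res = 22+1 = 23
v=-3: not even, res = 23+1 = 24
v=-3: not even, res = 24+1 = 25
v=-1: not even, res = 25+1 = 26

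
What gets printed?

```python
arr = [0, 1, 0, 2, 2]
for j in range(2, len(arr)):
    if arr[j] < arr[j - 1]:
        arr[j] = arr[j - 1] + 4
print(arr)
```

[0, 1, 5, 9, 13]

j=2: 0<1, arr[2] = 1+4 = 5 → [0, 1, 5, 2, 2]
j=3: 2<5, arr[3] = 5+4 = 9 → [0, 1, 5, 9, 2]
j=4: 2<9, arr[4] = 9+4 = 13 → [0, 1, 5, 9, 13]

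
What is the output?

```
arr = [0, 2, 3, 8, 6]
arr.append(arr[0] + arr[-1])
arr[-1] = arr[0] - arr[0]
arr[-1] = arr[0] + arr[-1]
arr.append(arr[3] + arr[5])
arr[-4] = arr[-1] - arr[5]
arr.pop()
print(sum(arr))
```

append arr[0]+arr[-1] = 0+6 = 6 → [0, 2, 3, 8, 6, 6]
arr[-1] = arr[0]-arr[0] = 0-0 = 0 → [0, 2, 3, 8, 6, 0]
arr[-1] = arr[0]+arr[-1] = 0+0 = 0 → [0, 2, 3, 8, 6, 0]
append arr[3]+arr[5] = 8+0 = 8 → [0, 2, 3, 8, 6, 0, 8]
arr[-4] = arr[-1]-arr[5] = 8-0 = 8 → [0, 2, 3, 8, 6, 0, 8]
pop() removes 8 → [0, 2, 3, 8, 6, 0]
sum = 19

19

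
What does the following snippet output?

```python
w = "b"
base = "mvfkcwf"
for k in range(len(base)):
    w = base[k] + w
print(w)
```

fwckfvmb

k=0: prepend 'm' → 'mb'
k=1: prepend 'v' → 'vmb'
k=2: prepend 'f' → 'fvmb'
k=3: prepend 'k' → 'kfvmb'
k=4: prepend 'c' → 'ckfvmb'
k=5: prepend 'w' → 'wckfvmb'
k=6: prepend 'f' → 'fwckfvmb'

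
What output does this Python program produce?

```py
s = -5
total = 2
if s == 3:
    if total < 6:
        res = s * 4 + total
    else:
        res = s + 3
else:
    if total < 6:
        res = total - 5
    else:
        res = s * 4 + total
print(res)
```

s=-5, total=2
s == 3 is False; total < 6 is True
→ res = total - 5 = -3

-3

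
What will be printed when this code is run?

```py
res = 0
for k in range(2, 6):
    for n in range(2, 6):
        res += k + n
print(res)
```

112

k=2,n=2: res = 0+4 = 4
k=2,n=3: res = 4+5 = 9
k=2,n=4: res = 9+6 = 15
k=2,n=5: res = 15+7 = 22
k=3,n=2: res = 22+5 = 27
k=3,n=3: res = 27+6 = 33
k=3,n=4: res = 33+7 = 40
k=3,n=5: res = 40+8 = 48
k=4,n=2: res = 48+6 = 54
k=4,n=3: res = 54+7 = 61
k=4,n=4: res = 61+8 = 69
k=4,n=5: res = 69+9 = 78
k=5,n=2: res = 78+7 = 85
k=5,n=3: res = 85+8 = 93
k=5,n=4: res = 93+9 = 102
k=5,n=5: res = 102+10 = 112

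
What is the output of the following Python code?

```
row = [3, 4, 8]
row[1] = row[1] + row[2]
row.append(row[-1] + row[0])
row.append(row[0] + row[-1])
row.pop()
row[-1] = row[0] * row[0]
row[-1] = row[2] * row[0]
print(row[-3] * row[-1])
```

288

row[1] = row[1]+row[2] = 4+8 = 12 → [3, 12, 8]
append row[-1]+row[0] = 8+3 = 11 → [3, 12, 8, 11]
append row[0]+row[-1] = 3+11 = 14 → [3, 12, 8, 11, 14]
pop() removes 14 → [3, 12, 8, 11]
row[-1] = row[0]*row[0] = 3*3 = 9 → [3, 12, 8, 9]
row[-1] = row[2]*row[0] = 8*3 = 24 → [3, 12, 8, 24]
row[-3]*row[-1] = 12*24 = 288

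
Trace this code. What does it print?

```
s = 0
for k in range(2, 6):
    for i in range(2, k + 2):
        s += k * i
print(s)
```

k=2,i=2: s = 0+4 = 4
k=2,i=3: s = 4+6 = 10
k=3,i=2: s = 10+6 = 16
k=3,i=3: s = 16+9 = 25
k=3,i=4: s = 25+12 = 37
k=4,i=2: s = 37+8 = 45
k=4,i=3: s = 45+12 = 57
k=4,i=4: s = 57+16 = 73
k=4,i=5: s = 73+20 = 93
k=5,i=2: s = 93+10 = 103
k=5,i=3: s = 103+15 = 118
k=5,i=4: s = 118+20 = 138
k=5,i=5: s = 138+25 = 163
k=5,i=6: s = 163+30 = 193

193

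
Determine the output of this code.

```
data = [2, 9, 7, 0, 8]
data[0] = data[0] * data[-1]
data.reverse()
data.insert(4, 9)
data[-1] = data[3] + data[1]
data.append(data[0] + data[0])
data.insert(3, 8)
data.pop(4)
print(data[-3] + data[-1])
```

25

data[0] = data[0]*data[-1] = 2*8 = 16 → [16, 9, 7, 0, 8]
reverse → [8, 0, 7, 9, 16]
insert 9 at 4 → [8, 0, 7, 9, 9, 16]
data[-1] = data[3]+data[1] = 9+0 = 9 → [8, 0, 7, 9, 9, 9]
append data[0]+data[0] = 8+8 = 16 → [8, 0, 7, 9, 9, 9, 16]
insert 8 at 3 → [8, 0, 7, 8, 9, 9, 9, 16]
pop(4) removes 9 → [8, 0, 7, 8, 9, 9, 16]
data[-3]+data[-1] = 9+16 = 25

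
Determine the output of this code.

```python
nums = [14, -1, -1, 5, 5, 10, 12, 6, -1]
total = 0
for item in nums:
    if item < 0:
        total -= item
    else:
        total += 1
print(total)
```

9

item=14: not <0, total = 0+1 = 1
item=-1: <0, total = 1-(-1) = 2
item=-1: <0, total = 2-(-1) = 3
item=5: not <0, total = 3+1 = 4
item=5: not <0, total = 4+1 = 5
item=10: not <0, total = 5+1 = 6
item=12: not <0, total = 6+1 = 7
item=6: not <0, total = 7+1 = 8
item=-1: <0, total = 8-(-1) = 9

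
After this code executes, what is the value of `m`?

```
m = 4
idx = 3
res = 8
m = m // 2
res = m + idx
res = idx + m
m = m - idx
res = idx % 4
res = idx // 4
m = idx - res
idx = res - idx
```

3

m = 4//2 = 2
res = 2+3 = 5
res = 3+2 = 5
m = 2-3 = -1
res = 3%4 = 3
res = 3//4 = 0
m = 3-0 = 3
idx = 0-3 = -3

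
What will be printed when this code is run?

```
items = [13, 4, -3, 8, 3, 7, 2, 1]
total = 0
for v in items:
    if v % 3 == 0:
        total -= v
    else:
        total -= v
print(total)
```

-35

v=13: not %3==0, total = 0-13 = -13
v=4: not %3==0, total = (-13)-4 = -17
v=-3: %3==0, total = (-17)-(-3) = -14
v=8: not %3==0, total = (-14)-8 = -22
v=3: %3==0, total = (-22)-3 = -25
v=7: not %3==0, total = (-25)-7 = -32
v=2: not %3==0, total = (-32)-2 = -34
v=1: not %3==0, total = (-34)-1 = -35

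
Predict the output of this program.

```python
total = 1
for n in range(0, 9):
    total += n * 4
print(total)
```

145

n=0: total = 1+0*4 = 1
n=1: total = 1+1*4 = 5
n=2: total = 5+2*4 = 13
n=3: total = 13+3*4 = 25
n=4: total = 25+4*4 = 41
n=5: total = 41+5*4 = 61
n=6: total = 61+6*4 = 85
n=7: total = 85+7*4 = 113
n=8: total = 113+8*4 = 145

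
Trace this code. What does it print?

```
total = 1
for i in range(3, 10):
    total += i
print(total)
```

i=3: total = 1+3 = 4
i=4: total = 4+4 = 8
i=5: total = 8+5 = 13
i=6: total = 13+6 = 19
i=7: total = 19+7 = 26
i=8: total = 26+8 = 34
i=9: total = 34+9 = 43

43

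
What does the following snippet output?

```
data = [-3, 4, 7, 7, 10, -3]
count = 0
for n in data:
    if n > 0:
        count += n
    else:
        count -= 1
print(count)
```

n=-3: not >0, count = 0-1 = -1
n=4: >0, count = (-1)+4 = 3
n=7: >0, count = 3+7 = 10
n=7: >0, count = 10+7 = 17
n=10: >0, count = 17+10 = 27
n=-3: not >0, count = 27-1 = 26

26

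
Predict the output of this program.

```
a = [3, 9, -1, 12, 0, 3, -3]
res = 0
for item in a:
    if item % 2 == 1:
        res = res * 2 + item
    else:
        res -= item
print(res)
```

item=3: odd, res = 0*2+3 = 3
item=9: odd, res = 3*2+9 = 15
item=-1: odd, res = 15*2+(-1) = 29
item=12: not odd, res = 29-12 = 17
item=0: not odd, res = 17-0 = 17
item=3: odd, res = 17*2+3 = 37
item=-3: odd, res = 37*2+(-3) = 71

71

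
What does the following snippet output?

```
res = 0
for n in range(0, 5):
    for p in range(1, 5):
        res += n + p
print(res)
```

90

n=0,p=1: res = 0+1 = 1
n=0,p=2: res = 1+2 = 3
n=0,p=3: res = 3+3 = 6
n=0,p=4: res = 6+4 = 10
n=1,p=1: res = 10+2 = 12
n=1,p=2: res = 12+3 = 15
n=1,p=3: res = 15+4 = 19
n=1,p=4: res = 19+5 = 24
n=2,p=1: res = 24+3 = 27
n=2,p=2: res = 27+4 = 31
n=2,p=3: res = 31+5 = 36
n=2,p=4: res = 36+6 = 42
n=3,p=1: res = 42+4 = 46
n=3,p=2: res = 46+5 = 51
n=3,p=3: res = 51+6 = 57
n=3,p=4: res = 57+7 = 64
n=4,p=1: res = 64+5 = 69
n=4,p=2: res = 69+6 = 75
n=4,p=3: res = 75+7 = 82
n=4,p=4: res = 82+8 = 90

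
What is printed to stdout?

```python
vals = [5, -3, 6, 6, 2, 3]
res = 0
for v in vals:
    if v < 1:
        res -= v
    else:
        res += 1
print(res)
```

8

v=5: not <1, res = 0+1 = 1
v=-3: <1, res = 1-(-3) = 4
v=6: not <1, res = 4+1 = 5
v=6: not <1, res = 5+1 = 6
v=2: not <1, res = 6+1 = 7
v=3: not <1, res = 7+1 = 8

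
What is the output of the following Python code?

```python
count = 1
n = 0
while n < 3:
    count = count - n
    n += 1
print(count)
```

-2

n=0: count = 1-0 = 1
n=1: count = 1-1 = 0
n=2: count = 0-2 = -2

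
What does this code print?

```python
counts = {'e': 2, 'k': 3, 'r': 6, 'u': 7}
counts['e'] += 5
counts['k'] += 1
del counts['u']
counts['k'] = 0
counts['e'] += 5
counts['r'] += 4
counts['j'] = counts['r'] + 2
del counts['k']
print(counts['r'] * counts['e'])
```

counts['e'] = 2+5 = 7 → {'e': 7, 'k': 3, 'r': 6, 'u': 7}
counts['k'] = 3+1 = 4 → {'e': 7, 'k': 4, 'r': 6, 'u': 7}
del 'u' → {'e': 7, 'k': 4, 'r': 6}
counts['k'] = 0 → {'e': 7, 'k': 0, 'r': 6}
counts['e'] = 7+5 = 12 → {'e': 12, 'k': 0, 'r': 6}
counts['r'] = 6+4 = 10 → {'e': 12, 'k': 0, 'r': 10}
counts['j'] = counts['r']+2 = 12 → {'e': 12, 'k': 0, 'r': 10, 'j': 12}
del 'k' → {'e': 12, 'r': 10, 'j': 12}
counts['r']*counts['e'] = 10*12 = 120

120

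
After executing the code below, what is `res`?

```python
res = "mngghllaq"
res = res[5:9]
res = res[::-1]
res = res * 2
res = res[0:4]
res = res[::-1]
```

slice [5:9] → 'llaq'
reverse → 'qall'
repeat ×2 → 'qallqall'
slice [0:4] → 'qall'
reverse → 'llaq'

'llaq'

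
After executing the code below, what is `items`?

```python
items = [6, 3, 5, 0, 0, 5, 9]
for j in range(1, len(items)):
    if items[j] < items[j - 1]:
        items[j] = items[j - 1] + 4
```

j=1: 3<6, items[1] = 6+4 = 10 → [6, 10, 5, 0, 0, 5, 9]
j=2: 5<10, items[2] = 10+4 = 14 → [6, 10, 14, 0, 0, 5, 9]
j=3: 0<14, items[3] = 14+4 = 18 → [6, 10, 14, 18, 0, 5, 9]
j=4: 0<18, items[4] = 18+4 = 22 → [6, 10, 14, 18, 22, 5, 9]
j=5: 5<22, items[5] = 22+4 = 26 → [6, 10, 14, 18, 22, 26, 9]
j=6: 9<26, items[6] = 26+4 = 30 → [6, 10, 14, 18, 22, 26, 30]

[6, 10, 14, 18, 22, 26, 30]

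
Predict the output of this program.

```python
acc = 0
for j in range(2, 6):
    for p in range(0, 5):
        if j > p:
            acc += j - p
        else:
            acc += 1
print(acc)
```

j=2,p=0: 2>0, acc = 0+2 = 2
j=2,p=1: 2>1, acc = 2+1 = 3
j=2,p=2: not 2>2, acc = 3+1 = 4
j=2,p=3: not 2>3, acc = 4+1 = 5
j=2,p=4: not 2>4, acc = 5+1 = 6
j=3,p=0: 3>0, acc = 6+3 = 9
j=3,p=1: 3>1, acc = 9+2 = 11
j=3,p=2: 3>2, acc = 11+1 = 12
j=3,p=3: not 3>3, acc = 12+1 = 13
j=3,p=4: not 3>4, acc = 13+1 = 14
j=4,p=0: 4>0, acc = 14+4 = 18
j=4,p=1: 4>1, acc = 18+3 = 21
j=4,p=2: 4>2, acc = 21+2 = 23
j=4,p=3: 4>3, acc = 23+1 = 24
j=4,p=4: not 4>4, acc = 24+1 = 25
j=5,p=0: 5>0, acc = 25+5 = 30
j=5,p=1: 5>1, acc = 30+4 = 34
j=5,p=2: 5>2, acc = 34+3 = 37
j=5,p=3: 5>3, acc = 37+2 = 39
j=5,p=4: 5>4, acc = 39+1 = 40

40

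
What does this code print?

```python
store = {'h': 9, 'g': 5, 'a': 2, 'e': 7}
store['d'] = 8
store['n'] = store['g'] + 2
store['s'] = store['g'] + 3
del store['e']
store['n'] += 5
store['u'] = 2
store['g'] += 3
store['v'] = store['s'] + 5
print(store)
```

{'h': 9, 'g': 8, 'a': 2, 'd': 8, 'n': 12, 's': 8, 'u': 2, 'v': 13}

store['d'] = 8 → {'h': 9, 'g': 5, 'a': 2, 'e': 7, 'd': 8}
store['n'] = store['g']+2 = 7 → {'h': 9, 'g': 5, 'a': 2, 'e': 7, 'd': 8, 'n': 7}
store['s'] = store['g']+3 = 8 → {'h': 9, 'g': 5, 'a': 2, 'e': 7, 'd': 8, 'n': 7, 's': 8}
del 'e' → {'h': 9, 'g': 5, 'a': 2, 'd': 8, 'n': 7, 's': 8}
store['n'] = 7+5 = 12 → {'h': 9, 'g': 5, 'a': 2, 'd': 8, 'n': 12, 's': 8}
store['u'] = 2 → {'h': 9, 'g': 5, 'a': 2, 'd': 8, 'n': 12, 's': 8, 'u': 2}
store['g'] = 5+3 = 8 → {'h': 9, 'g': 8, 'a': 2, 'd': 8, 'n': 12, 's': 8, 'u': 2}
store['v'] = store['s']+5 = 13 → {'h': 9, 'g': 8, 'a': 2, 'd': 8, 'n': 12, 's': 8, 'u': 2, 'v': 13}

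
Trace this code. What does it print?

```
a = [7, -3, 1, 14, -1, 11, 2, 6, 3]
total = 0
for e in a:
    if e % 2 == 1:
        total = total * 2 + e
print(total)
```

205

e=7: odd, total = 0*2+7 = 7
e=-3: odd, total = 7*2+(-3) = 11
e=1: odd, total = 11*2+1 = 23
e=14: not odd
e=-1: odd, total = 23*2+(-1) = 45
e=11: odd, total = 45*2+11 = 101
e=2: not odd
e=6: not odd
e=3: odd, total = 101*2+3 = 205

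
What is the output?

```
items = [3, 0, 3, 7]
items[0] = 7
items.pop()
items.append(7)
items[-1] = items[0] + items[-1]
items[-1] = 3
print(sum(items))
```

items[0] = 7 → [7, 0, 3, 7]
pop() removes 7 → [7, 0, 3]
append 7 → [7, 0, 3, 7]
items[-1] = items[0]+items[-1] = 7+7 = 14 → [7, 0, 3, 14]
items[-1] = 3 → [7, 0, 3, 3]
sum = 13

13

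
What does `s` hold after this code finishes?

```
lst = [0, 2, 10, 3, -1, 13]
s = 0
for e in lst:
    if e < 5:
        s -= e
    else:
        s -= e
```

e=0: <5, s = 0-0 = 0
e=2: <5, s = 0-2 = -2
e=10: not <5, s = (-2)-10 = -12
e=3: <5, s = (-12)-3 = -15
e=-1: <5, s = (-15)-(-1) = -14
e=13: not <5, s = (-14)-13 = -27

-27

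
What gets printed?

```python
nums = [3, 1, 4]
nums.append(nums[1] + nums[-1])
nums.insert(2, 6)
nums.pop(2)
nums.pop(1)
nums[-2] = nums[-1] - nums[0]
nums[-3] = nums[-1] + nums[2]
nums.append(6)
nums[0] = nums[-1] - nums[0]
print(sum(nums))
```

9

append nums[1]+nums[-1] = 1+4 = 5 → [3, 1, 4, 5]
insert 6 at 2 → [3, 1, 6, 4, 5]
pop(2) removes 6 → [3, 1, 4, 5]
pop(1) removes 1 → [3, 4, 5]
nums[-2] = nums[-1]-nums[0] = 5-3 = 2 → [3, 2, 5]
nums[-3] = nums[-1]+nums[2] = 5+5 = 10 → [10, 2, 5]
append 6 → [10, 2, 5, 6]
nums[0] = nums[-1]-nums[0] = 6-10 = -4 → [-4, 2, 5, 6]
sum = 9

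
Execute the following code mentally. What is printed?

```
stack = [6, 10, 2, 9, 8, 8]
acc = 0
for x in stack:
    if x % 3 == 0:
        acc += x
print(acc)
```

15

x=6: %3==0, acc = 0+6 = 6
x=10: not %3==0
x=2: not %3==0
x=9: %3==0, acc = 6+9 = 15
x=8: not %3==0
x=8: not %3==0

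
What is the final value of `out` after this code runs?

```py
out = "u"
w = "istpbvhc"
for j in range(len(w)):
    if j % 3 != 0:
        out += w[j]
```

j=0: skip
j=1: add 's' → 'us'
j=2: add 't' → 'ust'
j=3: skip
j=4: add 'b' → 'ustb'
j=5: add 'v' → 'ustbv'
j=6: skip
j=7: add 'c' → 'ustbvc'

'ustbvc'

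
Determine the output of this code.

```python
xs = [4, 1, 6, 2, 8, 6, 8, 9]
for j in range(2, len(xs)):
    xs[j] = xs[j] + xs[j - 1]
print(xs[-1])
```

40

j=2: xs[2] = 6+1 = 7 → [4, 1, 7, 2, 8, 6, 8, 9]
j=3: xs[3] = 2+7 = 9 → [4, 1, 7, 9, 8, 6, 8, 9]
j=4: xs[4] = 8+9 = 17 → [4, 1, 7, 9, 17, 6, 8, 9]
j=5: xs[5] = 6+17 = 23 → [4, 1, 7, 9, 17, 23, 8, 9]
j=6: xs[6] = 8+23 = 31 → [4, 1, 7, 9, 17, 23, 31, 9]
j=7: xs[7] = 9+31 = 40 → [4, 1, 7, 9, 17, 23, 31, 40]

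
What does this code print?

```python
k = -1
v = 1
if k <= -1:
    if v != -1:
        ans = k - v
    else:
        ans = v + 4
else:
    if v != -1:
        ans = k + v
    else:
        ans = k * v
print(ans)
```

k=-1, v=1
k <= -1 is True; v != -1 is True
→ ans = k - v = -2

-2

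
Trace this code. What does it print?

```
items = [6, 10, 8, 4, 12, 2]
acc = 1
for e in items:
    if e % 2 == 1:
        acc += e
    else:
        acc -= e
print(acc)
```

e=6: not odd, acc = 1-6 = -5
e=10: not odd, acc = (-5)-10 = -15
e=8: not odd, acc = (-15)-8 = -23
e=4: not odd, acc = (-23)-4 = -27
e=12: not odd, acc = (-27)-12 = -39
e=2: not odd, acc = (-39)-2 = -41

-41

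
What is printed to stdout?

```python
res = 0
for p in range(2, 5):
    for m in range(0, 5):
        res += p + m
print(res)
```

75

p=2,m=0: res = 0+2 = 2
p=2,m=1: res = 2+3 = 5
p=2,m=2: res = 5+4 = 9
p=2,m=3: res = 9+5 = 14
p=2,m=4: res = 14+6 = 20
p=3,m=0: res = 20+3 = 23
p=3,m=1: res = 23+4 = 27
p=3,m=2: res = 27+5 = 32
p=3,m=3: res = 32+6 = 38
p=3,m=4: res = 38+7 = 45
p=4,m=0: res = 45+4 = 49
p=4,m=1: res = 49+5 = 54
p=4,m=2: res = 54+6 = 60
p=4,m=3: res = 60+7 = 67
p=4,m=4: res = 67+8 = 75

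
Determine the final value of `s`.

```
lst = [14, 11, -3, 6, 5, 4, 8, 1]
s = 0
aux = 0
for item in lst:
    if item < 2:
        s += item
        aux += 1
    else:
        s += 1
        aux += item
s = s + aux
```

item=14: not <2, s = 0+1 = 1; aux=14
item=11: not <2, s = 1+1 = 2; aux=25
item=-3: <2, s = 2+(-3) = -1; aux=26
item=6: not <2, s = (-1)+1 = 0; aux=32
item=5: not <2, s = 0+1 = 1; aux=37
item=4: not <2, s = 1+1 = 2; aux=41
item=8: not <2, s = 2+1 = 3; aux=49
item=1: <2, s = 3+1 = 4; aux=50
s+aux = 4+50 = 54

54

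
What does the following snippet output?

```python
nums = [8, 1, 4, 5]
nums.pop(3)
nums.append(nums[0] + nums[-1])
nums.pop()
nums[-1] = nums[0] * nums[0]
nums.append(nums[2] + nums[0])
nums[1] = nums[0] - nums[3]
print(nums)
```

pop(3) removes 5 → [8, 1, 4]
append nums[0]+nums[-1] = 8+4 = 12 → [8, 1, 4, 12]
pop() removes 12 → [8, 1, 4]
nums[-1] = nums[0]*nums[0] = 8*8 = 64 → [8, 1, 64]
append nums[2]+nums[0] = 64+8 = 72 → [8, 1, 64, 72]
nums[1] = nums[0]-nums[3] = 8-72 = -64 → [8, -64, 64, 72]

[8, -64, 64, 72]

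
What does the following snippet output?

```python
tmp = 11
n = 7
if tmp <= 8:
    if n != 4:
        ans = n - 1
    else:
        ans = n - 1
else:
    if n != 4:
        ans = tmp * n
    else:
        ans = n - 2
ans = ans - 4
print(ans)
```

tmp=11, n=7
tmp <= 8 is False; n != 4 is True
→ ans = tmp * n = 77
ans = 77-4 = 73

73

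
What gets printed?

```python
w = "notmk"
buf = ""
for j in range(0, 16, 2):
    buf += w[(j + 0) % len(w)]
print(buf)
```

ntkomntk

j=0: add w[0]='n' → 'n'
j=2: add w[2]='t' → 'nt'
j=4: add w[4]='k' → 'ntk'
j=6: add w[1]='o' → 'ntko'
j=8: add w[3]='m' → 'ntkom'
j=10: add w[0]='n' → 'ntkomn'
j=12: add w[2]='t' → 'ntkomnt'
j=14: add w[4]='k' → 'ntkomntk'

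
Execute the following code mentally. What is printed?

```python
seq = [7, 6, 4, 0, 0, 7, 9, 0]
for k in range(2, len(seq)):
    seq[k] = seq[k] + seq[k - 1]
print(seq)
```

[7, 6, 10, 10, 10, 17, 26, 26]

k=2: seq[2] = 4+6 = 10 → [7, 6, 10, 0, 0, 7, 9, 0]
k=3: seq[3] = 0+10 = 10 → [7, 6, 10, 10, 0, 7, 9, 0]
k=4: seq[4] = 0+10 = 10 → [7, 6, 10, 10, 10, 7, 9, 0]
k=5: seq[5] = 7+10 = 17 → [7, 6, 10, 10, 10, 17, 9, 0]
k=6: seq[6] = 9+17 = 26 → [7, 6, 10, 10, 10, 17, 26, 0]
k=7: seq[7] = 0+26 = 26 → [7, 6, 10, 10, 10, 17, 26, 26]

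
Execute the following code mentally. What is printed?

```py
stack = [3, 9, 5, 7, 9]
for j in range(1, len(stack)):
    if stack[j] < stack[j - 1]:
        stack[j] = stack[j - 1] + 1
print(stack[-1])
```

j=1: 9>=3, unchanged → [3, 9, 5, 7, 9]
j=2: 5<9, stack[2] = 9+1 = 10 → [3, 9, 10, 7, 9]
j=3: 7<10, stack[3] = 10+1 = 11 → [3, 9, 10, 11, 9]
j=4: 9<11, stack[4] = 11+1 = 12 → [3, 9, 10, 11, 12]

12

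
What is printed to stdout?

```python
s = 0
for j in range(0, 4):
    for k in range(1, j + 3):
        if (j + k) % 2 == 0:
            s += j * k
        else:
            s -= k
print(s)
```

j=0,k=1: odd sum, s = 0-1 = -1
j=0,k=2: even sum, s = (-1)+0 = -1
j=1,k=1: even sum, s = (-1)+1 = 0
j=1,k=2: odd sum, s = 0-2 = -2
j=1,k=3: even sum, s = (-2)+3 = 1
j=2,k=1: odd sum, s = 1-1 = 0
j=2,k=2: even sum, s = 0+4 = 4
j=2,k=3: odd sum, s = 4-3 = 1
j=2,k=4: even sum, s = 1+8 = 9
j=3,k=1: even sum, s = 9+3 = 12
j=3,k=2: odd sum, s = 12-2 = 10
j=3,k=3: even sum, s = 10+9 = 19
j=3,k=4: odd sum, s = 19-4 = 15
j=3,k=5: even sum, s = 15+15 = 30

30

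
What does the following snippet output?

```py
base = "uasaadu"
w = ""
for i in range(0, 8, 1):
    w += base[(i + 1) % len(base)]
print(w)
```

i=0: add base[1]='a' → 'a'
i=1: add base[2]='s' → 'as'
i=2: add base[3]='a' → 'asa'
i=3: add base[4]='a' → 'asaa'
i=4: add base[5]='d' → 'asaad'
i=5: add base[6]='u' → 'asaadu'
i=6: add base[0]='u' → 'asaaduu'
i=7: add base[1]='a' → 'asaaduua'

asaaduua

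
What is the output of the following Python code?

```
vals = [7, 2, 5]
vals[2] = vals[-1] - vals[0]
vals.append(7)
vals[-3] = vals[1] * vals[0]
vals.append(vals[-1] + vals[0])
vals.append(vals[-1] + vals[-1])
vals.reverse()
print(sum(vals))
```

vals[2] = vals[-1]-vals[0] = 5-7 = -2 → [7, 2, -2]
append 7 → [7, 2, -2, 7]
vals[-3] = vals[1]*vals[0] = 2*7 = 14 → [7, 14, -2, 7]
append vals[-1]+vals[0] = 7+7 = 14 → [7, 14, -2, 7, 14]
append vals[-1]+vals[-1] = 14+14 = 28 → [7, 14, -2, 7, 14, 28]
reverse → [28, 14, 7, -2, 14, 7]
sum = 68

68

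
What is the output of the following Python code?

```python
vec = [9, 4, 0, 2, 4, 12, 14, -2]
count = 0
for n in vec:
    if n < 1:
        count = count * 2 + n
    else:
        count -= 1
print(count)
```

-18

n=9: not <1, count = 0-1 = -1
n=4: not <1, count = (-1)-1 = -2
n=0: <1, count = (-2)*2+0 = -4
n=2: not <1, count = (-4)-1 = -5
n=4: not <1, count = (-5)-1 = -6
n=12: not <1, count = (-6)-1 = -7
n=14: not <1, count = (-7)-1 = -8
n=-2: <1, count = (-8)*2+(-2) = -18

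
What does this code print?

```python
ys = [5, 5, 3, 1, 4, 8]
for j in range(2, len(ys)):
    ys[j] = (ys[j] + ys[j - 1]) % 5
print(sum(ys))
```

21

j=2: ys[2] = (3+5)%5 = 3 → [5, 5, 3, 1, 4, 8]
j=3: ys[3] = (1+3)%5 = 4 → [5, 5, 3, 4, 4, 8]
j=4: ys[4] = (4+4)%5 = 3 → [5, 5, 3, 4, 3, 8]
j=5: ys[5] = (8+3)%5 = 1 → [5, 5, 3, 4, 3, 1]
sum = 21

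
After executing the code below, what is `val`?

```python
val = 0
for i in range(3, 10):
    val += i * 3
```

126

i=3: val = 0+3*3 = 9
i=4: val = 9+4*3 = 21
i=5: val = 21+5*3 = 36
i=6: val = 36+6*3 = 54
i=7: val = 54+7*3 = 75
i=8: val = 75+8*3 = 99
i=9: val = 99+9*3 = 126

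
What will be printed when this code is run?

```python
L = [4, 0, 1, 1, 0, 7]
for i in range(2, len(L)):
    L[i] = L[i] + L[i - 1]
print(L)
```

i=2: L[2] = 1+0 = 1 → [4, 0, 1, 1, 0, 7]
i=3: L[3] = 1+1 = 2 → [4, 0, 1, 2, 0, 7]
i=4: L[4] = 0+2 = 2 → [4, 0, 1, 2, 2, 7]
i=5: L[5] = 7+2 = 9 → [4, 0, 1, 2, 2, 9]

[4, 0, 1, 2, 2, 9]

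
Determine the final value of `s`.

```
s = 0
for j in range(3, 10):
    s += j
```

42

j=3: s = 0+3 = 3
j=4: s = 3+4 = 7
j=5: s = 7+5 = 12
j=6: s = 12+6 = 18
j=7: s = 18+7 = 25
j=8: s = 25+8 = 33
j=9: s = 33+9 = 42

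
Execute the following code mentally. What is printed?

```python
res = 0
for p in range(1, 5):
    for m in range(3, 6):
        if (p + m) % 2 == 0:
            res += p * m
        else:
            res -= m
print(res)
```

p=1,m=3: even sum, res = 0+3 = 3
p=1,m=4: odd sum, res = 3-4 = -1
p=1,m=5: even sum, res = (-1)+5 = 4
p=2,m=3: odd sum, res = 4-3 = 1
p=2,m=4: even sum, res = 1+8 = 9
p=2,m=5: odd sum, res = 9-5 = 4
p=3,m=3: even sum, res = 4+9 = 13
p=3,m=4: odd sum, res = 13-4 = 9
p=3,m=5: even sum, res = 9+15 = 24
p=4,m=3: odd sum, res = 24-3 = 21
p=4,m=4: even sum, res = 21+16 = 37
p=4,m=5: odd sum, res = 37-5 = 32

32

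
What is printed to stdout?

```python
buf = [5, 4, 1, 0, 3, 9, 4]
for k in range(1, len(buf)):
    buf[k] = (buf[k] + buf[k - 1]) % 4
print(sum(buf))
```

15

k=1: buf[1] = (4+5)%4 = 1 → [5, 1, 1, 0, 3, 9, 4]
k=2: buf[2] = (1+1)%4 = 2 → [5, 1, 2, 0, 3, 9, 4]
k=3: buf[3] = (0+2)%4 = 2 → [5, 1, 2, 2, 3, 9, 4]
k=4: buf[4] = (3+2)%4 = 1 → [5, 1, 2, 2, 1, 9, 4]
k=5: buf[5] = (9+1)%4 = 2 → [5, 1, 2, 2, 1, 2, 4]
k=6: buf[6] = (4+2)%4 = 2 → [5, 1, 2, 2, 1, 2, 2]
sum = 15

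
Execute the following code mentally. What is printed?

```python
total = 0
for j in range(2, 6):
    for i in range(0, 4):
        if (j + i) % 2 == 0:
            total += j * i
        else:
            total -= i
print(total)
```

j=2,i=0: even sum, total = 0+0 = 0
j=2,i=1: odd sum, total = 0-1 = -1
j=2,i=2: even sum, total = (-1)+4 = 3
j=2,i=3: odd sum, total = 3-3 = 0
j=3,i=0: odd sum, total = 0-0 = 0
j=3,i=1: even sum, total = 0+3 = 3
j=3,i=2: odd sum, total = 3-2 = 1
j=3,i=3: even sum, total = 1+9 = 10
j=4,i=0: even sum, total = 10+0 = 10
j=4,i=1: odd sum, total = 10-1 = 9
j=4,i=2: even sum, total = 9+8 = 17
j=4,i=3: odd sum, total = 17-3 = 14
j=5,i=0: odd sum, total = 14-0 = 14
j=5,i=1: even sum, total = 14+5 = 19
j=5,i=2: odd sum, total = 19-2 = 17
j=5,i=3: even sum, total = 17+15 = 32

32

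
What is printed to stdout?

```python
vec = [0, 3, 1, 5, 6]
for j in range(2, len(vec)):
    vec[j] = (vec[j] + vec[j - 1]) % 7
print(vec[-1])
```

j=2: vec[2] = (1+3)%7 = 4 → [0, 3, 4, 5, 6]
j=3: vec[3] = (5+4)%7 = 2 → [0, 3, 4, 2, 6]
j=4: vec[4] = (6+2)%7 = 1 → [0, 3, 4, 2, 1]

1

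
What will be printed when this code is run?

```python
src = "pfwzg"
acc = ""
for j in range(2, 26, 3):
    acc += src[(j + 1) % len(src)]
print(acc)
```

j=2: add src[3]='z' → 'z'
j=5: add src[1]='f' → 'zf'
j=8: add src[4]='g' → 'zfg'
j=11: add src[2]='w' → 'zfgw'
j=14: add src[0]='p' → 'zfgwp'
j=17: add src[3]='z' → 'zfgwpz'
j=20: add src[1]='f' → 'zfgwpzf'
j=23: add src[4]='g' → 'zfgwpzfg'

zfgwpzfg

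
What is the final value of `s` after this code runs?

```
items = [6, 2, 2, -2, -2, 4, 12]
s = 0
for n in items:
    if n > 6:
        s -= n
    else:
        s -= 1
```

-18

n=6: not >6, s = 0-1 = -1
n=2: not >6, s = (-1)-1 = -2
n=2: not >6, s = (-2)-1 = -3
n=-2: not >6, s = (-3)-1 = -4
n=-2: not >6, s = (-4)-1 = -5
n=4: not >6, s = (-5)-1 = -6
n=12: >6, s = (-6)-12 = -18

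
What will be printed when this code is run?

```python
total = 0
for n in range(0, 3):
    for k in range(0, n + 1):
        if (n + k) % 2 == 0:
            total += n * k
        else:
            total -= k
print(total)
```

n=0,k=0: even sum, total = 0+0 = 0
n=1,k=0: odd sum, total = 0-0 = 0
n=1,k=1: even sum, total = 0+1 = 1
n=2,k=0: even sum, total = 1+0 = 1
n=2,k=1: odd sum, total = 1-1 = 0
n=2,k=2: even sum, total = 0+4 = 4

4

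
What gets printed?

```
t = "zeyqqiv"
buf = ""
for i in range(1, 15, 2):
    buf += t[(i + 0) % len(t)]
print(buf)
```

i=1: add t[1]='e' → 'e'
i=3: add t[3]='q' → 'eq'
i=5: add t[5]='i' → 'eqi'
i=7: add t[0]='z' → 'eqiz'
i=9: add t[2]='y' → 'eqizy'
i=11: add t[4]='q' → 'eqizyq'
i=13: add t[6]='v' → 'eqizyqv'

eqizyqv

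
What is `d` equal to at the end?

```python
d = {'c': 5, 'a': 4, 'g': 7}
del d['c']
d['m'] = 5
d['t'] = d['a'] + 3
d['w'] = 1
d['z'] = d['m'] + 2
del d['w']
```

del 'c' → {'a': 4, 'g': 7}
d['m'] = 5 → {'a': 4, 'g': 7, 'm': 5}
d['t'] = d['a']+3 = 7 → {'a': 4, 'g': 7, 'm': 5, 't': 7}
d['w'] = 1 → {'a': 4, 'g': 7, 'm': 5, 't': 7, 'w': 1}
d['z'] = d['m']+2 = 7 → {'a': 4, 'g': 7, 'm': 5, 't': 7, 'w': 1, 'z': 7}
del 'w' → {'a': 4, 'g': 7, 'm': 5, 't': 7, 'z': 7}

{'a': 4, 'g': 7, 'm': 5, 't': 7, 'z': 7}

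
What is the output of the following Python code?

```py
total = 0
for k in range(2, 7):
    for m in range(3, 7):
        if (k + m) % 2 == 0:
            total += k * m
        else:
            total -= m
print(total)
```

k=2,m=3: odd sum, total = 0-3 = -3
k=2,m=4: even sum, total = (-3)+8 = 5
k=2,m=5: odd sum, total = 5-5 = 0
k=2,m=6: even sum, total = 0+12 = 12
k=3,m=3: even sum, total = 12+9 = 21
k=3,m=4: odd sum, total = 21-4 = 17
k=3,m=5: even sum, total = 17+15 = 32
k=3,m=6: odd sum, total = 32-6 = 26
k=4,m=3: odd sum, total = 26-3 = 23
k=4,m=4: even sum, total = 23+16 = 39
k=4,m=5: odd sum, total = 39-5 = 34
k=4,m=6: even sum, total = 34+24 = 58
k=5,m=3: even sum, total = 58+15 = 73
k=5,m=4: odd sum, total = 73-4 = 69
k=5,m=5: even sum, total = 69+25 = 94
k=5,m=6: odd sum, total = 94-6 = 88
k=6,m=3: odd sum, total = 88-3 = 85
k=6,m=4: even sum, total = 85+24 = 109
k=6,m=5: odd sum, total = 109-5 = 104
k=6,m=6: even sum, total = 104+36 = 140

140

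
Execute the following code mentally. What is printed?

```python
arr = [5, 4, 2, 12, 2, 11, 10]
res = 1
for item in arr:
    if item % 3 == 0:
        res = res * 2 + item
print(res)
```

item=5: not %3==0
item=4: not %3==0
item=2: not %3==0
item=12: %3==0, res = 1*2+12 = 14
item=2: not %3==0
item=11: not %3==0
item=10: not %3==0

14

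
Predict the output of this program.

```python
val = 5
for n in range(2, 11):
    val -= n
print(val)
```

-49

n=2: val = 5-2 = 3
n=3: val = 3-3 = 0
n=4: val = 0-4 = -4
n=5: val = (-4)-5 = -9
n=6: val = (-9)-6 = -15
n=7: val = (-15)-7 = -22
n=8: val = (-22)-8 = -30
n=9: val = (-30)-9 = -39
n=10: val = (-39)-10 = -49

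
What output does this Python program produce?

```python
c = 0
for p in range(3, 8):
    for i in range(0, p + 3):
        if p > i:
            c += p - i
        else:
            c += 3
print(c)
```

125

p=3,i=0: 3>0, c = 0+3 = 3
p=3,i=1: 3>1, c = 3+2 = 5
p=3,i=2: 3>2, c = 5+1 = 6
p=3,i=3: not 3>3, c = 6+3 = 9
p=3,i=4: not 3>4, c = 9+3 = 12
p=3,i=5: not 3>5, c = 12+3 = 15
p=4,i=0: 4>0, c = 15+4 = 19
p=4,i=1: 4>1, c = 19+3 = 22
p=4,i=2: 4>2, c = 22+2 = 24
p=4,i=3: 4>3, c = 24+1 = 25
p=4,i=4: not 4>4, c = 25+3 = 28
p=4,i=5: not 4>5, c = 28+3 = 31
p=4,i=6: not 4>6, c = 31+3 = 34
p=5,i=0: 5>0, c = 34+5 = 39
p=5,i=1: 5>1, c = 39+4 = 43
p=5,i=2: 5>2, c = 43+3 = 46
p=5,i=3: 5>3, c = 46+2 = 48
p=5,i=4: 5>4, c = 48+1 = 49
p=5,i=5: not 5>5, c = 49+3 = 52
p=5,i=6: not 5>6, c = 52+3 = 55
p=5,i=7: not 5>7, c = 55+3 = 58
p=6,i=0: 6>0, c = 58+6 = 64
p=6,i=1: 6>1, c = 64+5 = 69
p=6,i=2: 6>2, c = 69+4 = 73
p=6,i=3: 6>3, c = 73+3 = 76
p=6,i=4: 6>4, c = 76+2 = 78
p=6,i=5: 6>5, c = 78+1 = 79
p=6,i=6: not 6>6, c = 79+3 = 82
p=6,i=7: not 6>7, c = 82+3 = 85
p=6,i=8: not 6>8, c = 85+3 = 88
p=7,i=0: 7>0, c = 88+7 = 95
p=7,i=1: 7>1, c = 95+6 = 101
p=7,i=2: 7>2, c = 101+5 = 106
p=7,i=3: 7>3, c = 106+4 = 110
p=7,i=4: 7>4, c = 110+3 = 113
p=7,i=5: 7>5, c = 113+2 = 115
p=7,i=6: 7>6, c = 115+1 = 116
p=7,i=7: not 7>7, c = 116+3 = 119
p=7,i=8: not 7>8, c = 119+3 = 122
p=7,i=9: not 7>9, c = 122+3 = 125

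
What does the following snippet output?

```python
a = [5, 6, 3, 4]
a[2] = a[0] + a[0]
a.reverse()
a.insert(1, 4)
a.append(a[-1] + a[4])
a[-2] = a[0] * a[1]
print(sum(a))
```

50

a[2] = a[0]+a[0] = 5+5 = 10 → [5, 6, 10, 4]
reverse → [4, 10, 6, 5]
insert 4 at 1 → [4, 4, 10, 6, 5]
append a[-1]+a[4] = 5+5 = 10 → [4, 4, 10, 6, 5, 10]
a[-2] = a[0]*a[1] = 4*4 = 16 → [4, 4, 10, 6, 16, 10]
sum = 50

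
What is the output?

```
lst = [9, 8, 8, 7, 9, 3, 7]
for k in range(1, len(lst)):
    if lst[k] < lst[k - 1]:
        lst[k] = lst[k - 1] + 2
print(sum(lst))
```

105

k=1: 8<9, lst[1] = 9+2 = 11 → [9, 11, 8, 7, 9, 3, 7]
k=2: 8<11, lst[2] = 11+2 = 13 → [9, 11, 13, 7, 9, 3, 7]
k=3: 7<13, lst[3] = 13+2 = 15 → [9, 11, 13, 15, 9, 3, 7]
k=4: 9<15, lst[4] = 15+2 = 17 → [9, 11, 13, 15, 17, 3, 7]
k=5: 3<17, lst[5] = 17+2 = 19 → [9, 11, 13, 15, 17, 19, 7]
k=6: 7<19, lst[6] = 19+2 = 21 → [9, 11, 13, 15, 17, 19, 21]
sum = 105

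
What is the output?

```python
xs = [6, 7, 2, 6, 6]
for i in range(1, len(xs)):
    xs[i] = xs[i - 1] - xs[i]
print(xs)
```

[6, -1, -3, -9, -15]

i=1: xs[1] = 6-7 = -1 → [6, -1, 2, 6, 6]
i=2: xs[2] = (-1)-2 = -3 → [6, -1, -3, 6, 6]
i=3: xs[3] = (-3)-6 = -9 → [6, -1, -3, -9, 6]
i=4: xs[4] = (-9)-6 = -15 → [6, -1, -3, -9, -15]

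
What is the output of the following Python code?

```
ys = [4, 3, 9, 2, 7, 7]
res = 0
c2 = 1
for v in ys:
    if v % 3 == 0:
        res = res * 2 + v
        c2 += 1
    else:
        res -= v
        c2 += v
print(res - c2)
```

v=4: not %3==0, res = 0-4 = -4; c2=5
v=3: %3==0, res = (-4)*2+3 = -5; c2=6
v=9: %3==0, res = (-5)*2+9 = -1; c2=7
v=2: not %3==0, res = (-1)-2 = -3; c2=9
v=7: not %3==0, res = (-3)-7 = -10; c2=16
v=7: not %3==0, res = (-10)-7 = -17; c2=23
res-c2 = (-17)-23 = -40

-40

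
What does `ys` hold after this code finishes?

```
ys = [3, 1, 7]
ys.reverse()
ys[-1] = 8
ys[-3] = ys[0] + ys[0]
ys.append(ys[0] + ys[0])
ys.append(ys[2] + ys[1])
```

reverse → [7, 1, 3]
ys[-1] = 8 → [7, 1, 8]
ys[-3] = ys[0]+ys[0] = 7+7 = 14 → [14, 1, 8]
append ys[0]+ys[0] = 14+14 = 28 → [14, 1, 8, 28]
append ys[2]+ys[1] = 8+1 = 9 → [14, 1, 8, 28, 9]

[14, 1, 8, 28, 9]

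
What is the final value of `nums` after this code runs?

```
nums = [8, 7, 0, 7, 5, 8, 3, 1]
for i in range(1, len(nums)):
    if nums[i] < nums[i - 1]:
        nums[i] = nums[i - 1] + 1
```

i=1: 7<8, nums[1] = 8+1 = 9 → [8, 9, 0, 7, 5, 8, 3, 1]
i=2: 0<9, nums[2] = 9+1 = 10 → [8, 9, 10, 7, 5, 8, 3, 1]
i=3: 7<10, nums[3] = 10+1 = 11 → [8, 9, 10, 11, 5, 8, 3, 1]
i=4: 5<11, nums[4] = 11+1 = 12 → [8, 9, 10, 11, 12, 8, 3, 1]
i=5: 8<12, nums[5] = 12+1 = 13 → [8, 9, 10, 11, 12, 13, 3, 1]
i=6: 3<13, nums[6] = 13+1 = 14 → [8, 9, 10, 11, 12, 13, 14, 1]
i=7: 1<14, nums[7] = 14+1 = 15 → [8, 9, 10, 11, 12, 13, 14, 15]

[8, 9, 10, 11, 12, 13, 14, 15]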